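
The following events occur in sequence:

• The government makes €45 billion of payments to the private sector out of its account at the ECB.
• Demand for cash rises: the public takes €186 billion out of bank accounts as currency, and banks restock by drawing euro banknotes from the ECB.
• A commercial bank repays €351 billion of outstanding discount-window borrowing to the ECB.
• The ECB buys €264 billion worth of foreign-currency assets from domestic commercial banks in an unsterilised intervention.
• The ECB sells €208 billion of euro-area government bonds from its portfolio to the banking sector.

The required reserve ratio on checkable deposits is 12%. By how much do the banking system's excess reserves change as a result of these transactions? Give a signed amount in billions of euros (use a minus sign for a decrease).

Government spending €45 billion: reserves +€45B, deposits +€45B.
Currency withdrawal €186 billion: reserves −€186B, deposits −€186B.
Discount-window repayment €351 billion: reserves −€351B, deposits 0.
FX purchase €264 billion: reserves +€264B, deposits 0.
OMO sale (to banks) €208 billion: reserves −€208B, deposits 0.
Totals: Δreserves = −€436B, Δdeposits = −€141B.
Δrequired reserves = 12% × −€141B = −€16.92B.
Δexcess reserves = Δreserves − Δrequired = −€436B − (−€16.92B) = -€419.08 billion.

-€419.08 billion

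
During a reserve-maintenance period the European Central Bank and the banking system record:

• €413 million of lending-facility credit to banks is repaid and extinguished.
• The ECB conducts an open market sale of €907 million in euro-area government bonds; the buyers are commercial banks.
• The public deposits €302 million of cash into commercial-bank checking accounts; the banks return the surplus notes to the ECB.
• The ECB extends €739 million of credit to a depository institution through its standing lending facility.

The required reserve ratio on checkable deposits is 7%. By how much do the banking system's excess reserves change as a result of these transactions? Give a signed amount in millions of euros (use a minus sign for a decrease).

Discount-window repayment €413 million: reserves −€413M, deposits 0.
OMO sale (to banks) €907 million: reserves −€907M, deposits 0.
Currency deposit €302 million: reserves +€302M, deposits +€302M.
Discount-window loan €739 million: reserves +€739M, deposits 0.
Totals: Δreserves = −€279M, Δdeposits = +€302M.
Δrequired reserves = 7% × +€302M = +€21.14M.
Δexcess reserves = Δreserves − Δrequired = −€279M − (+€21.14M) = -€300.14 million.

-€300.14 million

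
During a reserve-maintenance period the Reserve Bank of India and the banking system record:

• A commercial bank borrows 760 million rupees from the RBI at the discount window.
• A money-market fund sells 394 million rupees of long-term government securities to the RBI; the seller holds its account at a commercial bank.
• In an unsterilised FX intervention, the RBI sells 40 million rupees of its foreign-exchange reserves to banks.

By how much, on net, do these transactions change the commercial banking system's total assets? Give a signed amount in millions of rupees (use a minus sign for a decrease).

RBI balance sheet:
  Assets:      Securities +394M, Loans to banks +760M, Foreign assets −40M
  Liabilities: Bank reserves +1114M
Commercial banking system:
  Assets:      Reserves at CB +1114M, Foreign assets +40M
  Liabilities: Checkable deposits +394M, Borrowings from CB +760M
Change in total bank assets = +1154 million.

+1154 million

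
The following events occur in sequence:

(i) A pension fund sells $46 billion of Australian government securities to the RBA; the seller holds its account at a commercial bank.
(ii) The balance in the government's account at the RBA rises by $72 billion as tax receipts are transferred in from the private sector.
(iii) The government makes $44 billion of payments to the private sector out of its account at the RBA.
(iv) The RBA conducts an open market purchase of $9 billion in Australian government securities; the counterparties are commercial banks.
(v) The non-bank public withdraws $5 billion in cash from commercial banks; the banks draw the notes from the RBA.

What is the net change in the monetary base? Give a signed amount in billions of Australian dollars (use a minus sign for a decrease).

+$27 billion

Asset purchase (from non-banks) $46 billion: RBA balance sheet expands → +$46B.
Government account inflow $72 billion: reserves shift to a non-base liability → −$72B.
Government spending $44 billion: a non-base liability converts back to reserves → +$44B.
OMO purchase (from banks) $9 billion: RBA balance sheet expands → +$9B.
Currency withdrawal $5 billion: just a shift between currency and reserves — both are base money → 0.
Net: 46 − 72 + 44 + 9 + 0 = +$27 billion.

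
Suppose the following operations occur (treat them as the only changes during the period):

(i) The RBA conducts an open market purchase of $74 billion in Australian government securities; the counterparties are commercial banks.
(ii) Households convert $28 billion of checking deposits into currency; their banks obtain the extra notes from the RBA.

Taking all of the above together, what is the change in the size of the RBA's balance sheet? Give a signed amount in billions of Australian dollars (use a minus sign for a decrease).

RBA balance sheet:
  Assets:      Securities +$74B
  Liabilities: Bank reserves +$46B, Currency in circulation +$28B
Change in total RBA assets = +$74 billion.

+$74 billion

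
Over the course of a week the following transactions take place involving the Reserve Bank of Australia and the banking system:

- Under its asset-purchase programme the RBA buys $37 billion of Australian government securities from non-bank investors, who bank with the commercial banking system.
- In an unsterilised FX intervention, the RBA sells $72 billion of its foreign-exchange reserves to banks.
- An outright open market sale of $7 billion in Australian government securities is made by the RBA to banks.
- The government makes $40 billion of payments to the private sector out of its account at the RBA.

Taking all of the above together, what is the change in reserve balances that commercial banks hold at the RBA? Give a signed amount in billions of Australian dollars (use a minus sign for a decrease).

RBA balance sheet:
  Assets:      Securities +$30B, Foreign assets −$72B
  Liabilities: Bank reserves −$2B, Government deposits −$40B
Commercial banking system:
  Assets:      Reserves at CB −$2B, Securities +$7B, Foreign assets +$72B
  Liabilities: Checkable deposits +$77B
So the change in reserve balances that commercial banks hold at the RBA is -$2 billion.

-$2 billion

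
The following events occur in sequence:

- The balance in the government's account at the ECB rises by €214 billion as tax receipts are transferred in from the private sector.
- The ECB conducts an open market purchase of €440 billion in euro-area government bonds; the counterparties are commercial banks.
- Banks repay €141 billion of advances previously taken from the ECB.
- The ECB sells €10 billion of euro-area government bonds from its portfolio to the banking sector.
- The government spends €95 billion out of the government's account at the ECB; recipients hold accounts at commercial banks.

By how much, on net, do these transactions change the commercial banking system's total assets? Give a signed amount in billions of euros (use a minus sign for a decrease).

ECB balance sheet:
  Assets:      Securities +€430B, Loans to banks −€141B
  Liabilities: Bank reserves +€170B, Government deposits +€119B
Commercial banking system:
  Assets:      Reserves at CB +€170B, Securities −€430B
  Liabilities: Checkable deposits −€119B, Borrowings from CB −€141B
Change in total bank assets = -€260 billion.

-€260 billion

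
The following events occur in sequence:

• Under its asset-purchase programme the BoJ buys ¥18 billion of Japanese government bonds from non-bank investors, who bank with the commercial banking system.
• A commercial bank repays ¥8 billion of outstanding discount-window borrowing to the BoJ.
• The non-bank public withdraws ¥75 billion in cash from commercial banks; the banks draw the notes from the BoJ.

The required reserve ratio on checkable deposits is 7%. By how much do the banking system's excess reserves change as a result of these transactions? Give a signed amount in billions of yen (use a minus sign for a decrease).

Asset purchase (from non-banks) ¥18 billion: reserves +¥18B, deposits +¥18B.
Discount-window repayment ¥8 billion: reserves −¥8B, deposits 0.
Currency withdrawal ¥75 billion: reserves −¥75B, deposits −¥75B.
Totals: Δreserves = −¥65B, Δdeposits = −¥57B.
Δrequired reserves = 7% × −¥57B = −¥3.99B.
Δexcess reserves = Δreserves − Δrequired = −¥65B − (−¥3.99B) = -¥61.01 billion.

-¥61.01 billion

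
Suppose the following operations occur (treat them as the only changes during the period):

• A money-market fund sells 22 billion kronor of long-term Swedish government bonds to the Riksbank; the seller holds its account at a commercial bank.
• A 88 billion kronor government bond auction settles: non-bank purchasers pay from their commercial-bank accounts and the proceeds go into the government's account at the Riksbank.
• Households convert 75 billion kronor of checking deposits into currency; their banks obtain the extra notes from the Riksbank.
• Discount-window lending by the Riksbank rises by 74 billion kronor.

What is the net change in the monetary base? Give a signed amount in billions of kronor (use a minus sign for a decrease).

Asset purchase (from non-banks) 22 billion kronor: Riksbank balance sheet expands → +22B.
Government account inflow 88 billion kronor: reserves shift to a non-base liability → −88B.
Currency withdrawal 75 billion kronor: just a shift between currency and reserves — both are base money → 0.
Discount-window loan 74 billion kronor: Riksbank balance sheet expands → +74B.
Net: 22 − 88 + 0 + 74 = +8 billion.

+8 billion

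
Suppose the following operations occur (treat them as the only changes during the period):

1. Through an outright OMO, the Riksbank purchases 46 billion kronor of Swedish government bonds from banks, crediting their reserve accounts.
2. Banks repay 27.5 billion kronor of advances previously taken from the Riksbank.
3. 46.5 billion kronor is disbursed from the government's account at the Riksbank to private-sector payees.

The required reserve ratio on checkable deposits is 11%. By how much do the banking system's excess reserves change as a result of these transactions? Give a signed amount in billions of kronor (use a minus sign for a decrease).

+59.885 billion

OMO purchase (from banks) 46 billion kronor: reserves +46B, deposits 0.
Discount-window repayment 27.5 billion kronor: reserves −27.5B, deposits 0.
Government spending 46.5 billion kronor: reserves +46.5B, deposits +46.5B.
Totals: Δreserves = +65B, Δdeposits = +46.5B.
Δrequired reserves = 11% × +46.5B = +5.115B.
Δexcess reserves = Δreserves − Δrequired = +65B − (+5.115B) = +59.885 billion.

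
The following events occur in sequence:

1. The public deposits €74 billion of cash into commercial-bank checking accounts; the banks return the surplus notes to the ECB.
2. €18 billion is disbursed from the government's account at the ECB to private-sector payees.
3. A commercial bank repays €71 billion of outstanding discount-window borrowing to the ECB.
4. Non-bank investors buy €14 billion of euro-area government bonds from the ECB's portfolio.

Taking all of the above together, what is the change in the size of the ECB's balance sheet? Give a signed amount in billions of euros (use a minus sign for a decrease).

ECB balance sheet:
  Assets:      Securities −€14B, Loans to banks −€71B
  Liabilities: Bank reserves +€7B, Currency in circulation −€74B, Government deposits −€18B
Commercial banking system:
  Assets:      Reserves at CB +€7B
  Liabilities: Checkable deposits +€78B, Borrowings from CB −€71B
Change in total ECB assets = -€85 billion.

-€85 billion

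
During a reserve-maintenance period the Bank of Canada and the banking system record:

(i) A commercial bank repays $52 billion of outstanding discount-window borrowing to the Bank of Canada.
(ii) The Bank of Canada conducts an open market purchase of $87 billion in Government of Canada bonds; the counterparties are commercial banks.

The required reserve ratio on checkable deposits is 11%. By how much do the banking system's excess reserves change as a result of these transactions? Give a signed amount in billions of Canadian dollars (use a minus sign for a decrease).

Discount-window repayment $52 billion: reserves −$52B, deposits 0.
OMO purchase (from banks) $87 billion: reserves +$87B, deposits 0.
Totals: Δreserves = +$35B, Δdeposits = 0.
Δrequired reserves = 11% × 0 = 0.
Δexcess reserves = Δreserves − Δrequired = +$35B − (0) = +$35 billion.

+$35 billion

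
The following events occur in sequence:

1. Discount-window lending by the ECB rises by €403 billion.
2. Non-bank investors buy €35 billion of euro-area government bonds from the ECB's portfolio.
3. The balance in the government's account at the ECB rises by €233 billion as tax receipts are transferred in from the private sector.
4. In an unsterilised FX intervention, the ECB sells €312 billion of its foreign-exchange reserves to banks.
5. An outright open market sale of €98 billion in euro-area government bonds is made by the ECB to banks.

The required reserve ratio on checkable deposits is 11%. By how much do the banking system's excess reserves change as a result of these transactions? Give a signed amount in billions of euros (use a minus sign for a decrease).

Discount-window loan €403 billion: reserves +€403B, deposits 0.
Asset sale (to non-banks) €35 billion: reserves −€35B, deposits −€35B.
Government account inflow €233 billion: reserves −€233B, deposits −€233B.
FX sale €312 billion: reserves −€312B, deposits 0.
OMO sale (to banks) €98 billion: reserves −€98B, deposits 0.
Totals: Δreserves = −€275B, Δdeposits = −€268B.
Δrequired reserves = 11% × −€268B = −€29.48B.
Δexcess reserves = Δreserves − Δrequired = −€275B − (−€29.48B) = -€245.52 billion.

-€245.52 billion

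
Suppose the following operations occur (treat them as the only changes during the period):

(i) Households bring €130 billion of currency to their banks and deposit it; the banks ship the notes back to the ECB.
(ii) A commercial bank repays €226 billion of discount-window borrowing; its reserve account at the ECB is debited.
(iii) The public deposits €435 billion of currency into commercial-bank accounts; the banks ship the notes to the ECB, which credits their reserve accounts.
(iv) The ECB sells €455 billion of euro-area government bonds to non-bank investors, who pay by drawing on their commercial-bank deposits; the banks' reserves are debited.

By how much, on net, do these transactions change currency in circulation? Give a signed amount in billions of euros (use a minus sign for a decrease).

Currency deposit €130 billion: notes return to the central bank → −€130B.
Discount-window repayment €226 billion: no currency enters or leaves circulation → 0.
Currency deposit €435 billion: notes return to the central bank → −€435B.
Asset sale (to non-banks) €455 billion: no currency enters or leaves circulation → 0.
Net: −130 + 0 − 435 + 0 = -€565 billion.

-€565 billion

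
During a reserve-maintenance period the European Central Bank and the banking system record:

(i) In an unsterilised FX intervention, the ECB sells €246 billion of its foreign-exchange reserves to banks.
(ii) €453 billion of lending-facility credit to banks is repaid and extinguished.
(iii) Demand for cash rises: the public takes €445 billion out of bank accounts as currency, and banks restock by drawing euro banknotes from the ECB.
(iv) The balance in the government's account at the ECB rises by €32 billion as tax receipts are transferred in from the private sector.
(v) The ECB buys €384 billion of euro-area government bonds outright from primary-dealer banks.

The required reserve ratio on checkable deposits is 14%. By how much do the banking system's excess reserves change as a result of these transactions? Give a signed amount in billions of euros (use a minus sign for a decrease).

-€725.22 billion

FX sale €246 billion: reserves −€246B, deposits 0.
Discount-window repayment €453 billion: reserves −€453B, deposits 0.
Currency withdrawal €445 billion: reserves −€445B, deposits −€445B.
Government account inflow €32 billion: reserves −€32B, deposits −€32B.
OMO purchase (from banks) €384 billion: reserves +€384B, deposits 0.
Totals: Δreserves = −€792B, Δdeposits = −€477B.
Δrequired reserves = 14% × −€477B = −€66.78B.
Δexcess reserves = Δreserves − Δrequired = −€792B − (−€66.78B) = -€725.22 billion.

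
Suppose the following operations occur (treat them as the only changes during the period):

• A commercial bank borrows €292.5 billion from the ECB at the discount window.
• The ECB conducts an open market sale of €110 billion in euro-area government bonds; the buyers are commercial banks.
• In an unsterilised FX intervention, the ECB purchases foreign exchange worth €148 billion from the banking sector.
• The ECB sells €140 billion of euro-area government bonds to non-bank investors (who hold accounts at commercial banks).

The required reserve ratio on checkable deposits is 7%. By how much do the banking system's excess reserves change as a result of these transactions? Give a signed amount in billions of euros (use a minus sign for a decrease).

+€200.3 billion

Discount-window loan €292.5 billion: reserves +€292.5B, deposits 0.
OMO sale (to banks) €110 billion: reserves −€110B, deposits 0.
FX purchase €148 billion: reserves +€148B, deposits 0.
Asset sale (to non-banks) €140 billion: reserves −€140B, deposits −€140B.
Totals: Δreserves = +€190.5B, Δdeposits = −€140B.
Δrequired reserves = 7% × −€140B = −€9.8B.
Δexcess reserves = Δreserves − Δrequired = +€190.5B − (−€9.8B) = +€200.3 billion.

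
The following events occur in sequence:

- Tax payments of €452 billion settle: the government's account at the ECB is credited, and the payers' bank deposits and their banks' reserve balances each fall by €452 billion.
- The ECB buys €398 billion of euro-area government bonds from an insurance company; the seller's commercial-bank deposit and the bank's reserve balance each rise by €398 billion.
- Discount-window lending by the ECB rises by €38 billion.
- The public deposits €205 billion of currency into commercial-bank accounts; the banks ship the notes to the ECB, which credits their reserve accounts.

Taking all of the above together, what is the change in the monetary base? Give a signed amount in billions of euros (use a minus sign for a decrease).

ECB balance sheet:
  Assets:      Securities +€398B, Loans to banks +€38B
  Liabilities: Bank reserves +€189B, Currency in circulation −€205B, Government deposits +€452B
Monetary base = currency + reserves: −€205B + (+€189B) = -€16 billion.

-€16 billion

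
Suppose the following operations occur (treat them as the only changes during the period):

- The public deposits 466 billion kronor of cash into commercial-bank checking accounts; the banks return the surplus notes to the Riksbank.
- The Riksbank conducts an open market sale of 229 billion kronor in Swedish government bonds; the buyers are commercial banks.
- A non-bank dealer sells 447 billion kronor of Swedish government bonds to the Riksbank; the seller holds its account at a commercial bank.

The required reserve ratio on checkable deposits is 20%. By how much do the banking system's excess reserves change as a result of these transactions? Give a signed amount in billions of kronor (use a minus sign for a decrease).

Currency deposit 466 billion kronor: reserves +466B, deposits +466B.
OMO sale (to banks) 229 billion kronor: reserves −229B, deposits 0.
Asset purchase (from non-banks) 447 billion kronor: reserves +447B, deposits +447B.
Totals: Δreserves = +684B, Δdeposits = +913B.
Δrequired reserves = 20% × +913B = +182.6B.
Δexcess reserves = Δreserves − Δrequired = +684B − (+182.6B) = +501.4 billion.

+501.4 billion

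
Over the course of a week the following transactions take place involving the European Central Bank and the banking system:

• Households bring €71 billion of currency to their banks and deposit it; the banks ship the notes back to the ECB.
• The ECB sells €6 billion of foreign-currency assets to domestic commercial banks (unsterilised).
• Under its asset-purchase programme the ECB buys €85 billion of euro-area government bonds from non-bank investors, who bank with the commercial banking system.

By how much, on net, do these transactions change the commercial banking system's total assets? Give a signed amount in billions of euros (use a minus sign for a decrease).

Currency deposit €71 billion: bank balance sheets expand → +€71B.
FX sale €6 billion: just an asset swap on bank balance sheets → 0.
Asset purchase (from non-banks) €85 billion: bank balance sheets expand → +€85B.
Net: 71 + 0 + 85 = +€156 billion.

+€156 billion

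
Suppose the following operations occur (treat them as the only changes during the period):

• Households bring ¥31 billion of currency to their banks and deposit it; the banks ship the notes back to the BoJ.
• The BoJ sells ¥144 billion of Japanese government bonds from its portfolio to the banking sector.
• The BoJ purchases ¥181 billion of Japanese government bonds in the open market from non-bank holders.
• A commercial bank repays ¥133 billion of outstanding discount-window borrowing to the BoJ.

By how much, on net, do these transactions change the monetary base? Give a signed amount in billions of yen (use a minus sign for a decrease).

-¥96 billion

Currency deposit ¥31 billion: just a shift between currency and reserves — both are base money → 0.
OMO sale (to banks) ¥144 billion: BoJ balance sheet contracts → −¥144B.
Asset purchase (from non-banks) ¥181 billion: BoJ balance sheet expands → +¥181B.
Discount-window repayment ¥133 billion: BoJ balance sheet contracts → −¥133B.
Net: 0 − 144 + 181 − 133 = -¥96 billion.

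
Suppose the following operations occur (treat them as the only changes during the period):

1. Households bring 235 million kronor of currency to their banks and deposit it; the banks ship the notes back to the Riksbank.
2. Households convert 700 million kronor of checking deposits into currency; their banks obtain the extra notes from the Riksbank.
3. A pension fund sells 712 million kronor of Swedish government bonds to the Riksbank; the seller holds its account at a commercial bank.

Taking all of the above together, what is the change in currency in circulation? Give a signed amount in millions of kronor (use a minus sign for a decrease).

+465 million

Riksbank balance sheet:
  Assets:      Securities +712M
  Liabilities: Bank reserves +247M, Currency in circulation +465M
Commercial banking system:
  Assets:      Reserves at CB +247M
  Liabilities: Checkable deposits +247M
So the change in currency in circulation is +465 million.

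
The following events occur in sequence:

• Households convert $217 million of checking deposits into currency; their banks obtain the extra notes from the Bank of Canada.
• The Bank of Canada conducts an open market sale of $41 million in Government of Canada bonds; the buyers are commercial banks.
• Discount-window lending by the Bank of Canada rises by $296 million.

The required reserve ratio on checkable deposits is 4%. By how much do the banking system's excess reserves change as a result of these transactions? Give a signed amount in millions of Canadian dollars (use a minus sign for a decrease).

+$46.68 million

Currency withdrawal $217 million: reserves −$217M, deposits −$217M.
OMO sale (to banks) $41 million: reserves −$41M, deposits 0.
Discount-window loan $296 million: reserves +$296M, deposits 0.
Totals: Δreserves = +$38M, Δdeposits = −$217M.
Δrequired reserves = 4% × −$217M = −$8.68M.
Δexcess reserves = Δreserves − Δrequired = +$38M − (−$8.68M) = +$46.68 million.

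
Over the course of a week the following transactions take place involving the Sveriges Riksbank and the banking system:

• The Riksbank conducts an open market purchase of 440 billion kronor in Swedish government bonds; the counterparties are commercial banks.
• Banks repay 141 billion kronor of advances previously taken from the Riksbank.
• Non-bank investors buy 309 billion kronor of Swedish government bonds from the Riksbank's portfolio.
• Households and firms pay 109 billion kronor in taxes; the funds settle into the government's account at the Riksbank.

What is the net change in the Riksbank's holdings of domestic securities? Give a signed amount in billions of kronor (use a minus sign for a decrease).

+131 billion

Riksbank balance sheet:
  Assets:      Securities +131B, Loans to banks −141B
  Liabilities: Bank reserves −119B, Government deposits +109B
Commercial banking system:
  Assets:      Reserves at CB −119B, Securities −440B
  Liabilities: Checkable deposits −418B, Borrowings from CB −141B
So the change in the Riksbank's holdings of domestic securities is +131 billion.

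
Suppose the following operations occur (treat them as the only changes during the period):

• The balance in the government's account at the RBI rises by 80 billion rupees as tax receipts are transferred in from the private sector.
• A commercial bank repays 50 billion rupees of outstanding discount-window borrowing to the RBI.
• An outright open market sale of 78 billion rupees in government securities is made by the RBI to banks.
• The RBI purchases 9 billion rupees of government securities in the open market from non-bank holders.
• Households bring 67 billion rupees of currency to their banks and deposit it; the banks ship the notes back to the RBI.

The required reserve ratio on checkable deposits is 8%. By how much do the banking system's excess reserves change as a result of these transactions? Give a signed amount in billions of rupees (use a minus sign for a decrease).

Government account inflow 80 billion rupees: reserves −80B, deposits −80B.
Discount-window repayment 50 billion rupees: reserves −50B, deposits 0.
OMO sale (to banks) 78 billion rupees: reserves −78B, deposits 0.
Asset purchase (from non-banks) 9 billion rupees: reserves +9B, deposits +9B.
Currency deposit 67 billion rupees: reserves +67B, deposits +67B.
Totals: Δreserves = −132B, Δdeposits = −4B.
Δrequired reserves = 8% × −4B = −0.32B.
Δexcess reserves = Δreserves − Δrequired = −132B − (−0.32B) = -131.68 billion.

-131.68 billion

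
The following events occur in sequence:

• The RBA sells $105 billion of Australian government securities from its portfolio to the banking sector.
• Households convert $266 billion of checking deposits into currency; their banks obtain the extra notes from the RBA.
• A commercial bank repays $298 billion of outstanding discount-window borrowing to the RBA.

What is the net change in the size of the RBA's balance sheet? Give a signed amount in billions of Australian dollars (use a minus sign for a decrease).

OMO sale (to banks) $105 billion: an RBA asset is shed → −$105B.
Currency withdrawal $266 billion: only the composition of liabilities changes → 0.
Discount-window repayment $298 billion: an RBA asset is shed → −$298B.
Net: −105 + 0 − 298 = -$403 billion.

-$403 billion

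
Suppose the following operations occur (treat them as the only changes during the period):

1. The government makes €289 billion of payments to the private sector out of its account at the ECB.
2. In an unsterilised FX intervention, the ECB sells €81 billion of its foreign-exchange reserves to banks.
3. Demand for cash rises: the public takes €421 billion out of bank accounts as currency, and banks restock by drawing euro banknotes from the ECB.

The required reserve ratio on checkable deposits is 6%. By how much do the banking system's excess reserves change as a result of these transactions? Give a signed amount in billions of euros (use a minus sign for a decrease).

-€205.08 billion

Government spending €289 billion: reserves +€289B, deposits +€289B.
FX sale €81 billion: reserves −€81B, deposits 0.
Currency withdrawal €421 billion: reserves −€421B, deposits −€421B.
Totals: Δreserves = −€213B, Δdeposits = −€132B.
Δrequired reserves = 6% × −€132B = −€7.92B.
Δexcess reserves = Δreserves − Δrequired = −€213B − (−€7.92B) = -€205.08 billion.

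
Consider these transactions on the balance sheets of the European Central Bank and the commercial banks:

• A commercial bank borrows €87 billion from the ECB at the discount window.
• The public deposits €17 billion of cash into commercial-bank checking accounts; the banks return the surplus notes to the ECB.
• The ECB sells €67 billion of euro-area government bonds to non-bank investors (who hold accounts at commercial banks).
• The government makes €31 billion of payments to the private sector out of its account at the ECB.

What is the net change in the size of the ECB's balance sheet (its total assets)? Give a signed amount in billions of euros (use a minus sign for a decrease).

Discount-window loan €87 billion: an ECB asset is acquired → +€87B.
Currency deposit €17 billion: only the composition of liabilities changes → 0.
Asset sale (to non-banks) €67 billion: an ECB asset is shed → −€67B.
Government spending €31 billion: only the composition of liabilities changes → 0.
Net: 87 + 0 − 67 + 0 = +€20 billion.

+€20 billion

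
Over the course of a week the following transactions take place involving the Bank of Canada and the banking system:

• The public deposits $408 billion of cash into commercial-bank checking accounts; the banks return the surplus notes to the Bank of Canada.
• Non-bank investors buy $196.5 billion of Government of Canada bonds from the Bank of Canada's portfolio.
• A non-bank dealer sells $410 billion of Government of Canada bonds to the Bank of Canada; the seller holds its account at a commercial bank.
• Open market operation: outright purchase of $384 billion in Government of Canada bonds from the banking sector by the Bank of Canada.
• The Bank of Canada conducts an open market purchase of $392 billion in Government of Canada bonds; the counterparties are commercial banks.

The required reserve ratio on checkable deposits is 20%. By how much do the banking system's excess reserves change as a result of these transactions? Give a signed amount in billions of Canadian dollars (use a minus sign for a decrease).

+$1273.2 billion

Currency deposit $408 billion: reserves +$408B, deposits +$408B.
Asset sale (to non-banks) $196.5 billion: reserves −$196.5B, deposits −$196.5B.
Asset purchase (from non-banks) $410 billion: reserves +$410B, deposits +$410B.
OMO purchase (from banks) $384 billion: reserves +$384B, deposits 0.
OMO purchase (from banks) $392 billion: reserves +$392B, deposits 0.
Totals: Δreserves = +$1397.5B, Δdeposits = +$621.5B.
Δrequired reserves = 20% × +$621.5B = +$124.3B.
Δexcess reserves = Δreserves − Δrequired = +$1397.5B − (+$124.3B) = +$1273.2 billion.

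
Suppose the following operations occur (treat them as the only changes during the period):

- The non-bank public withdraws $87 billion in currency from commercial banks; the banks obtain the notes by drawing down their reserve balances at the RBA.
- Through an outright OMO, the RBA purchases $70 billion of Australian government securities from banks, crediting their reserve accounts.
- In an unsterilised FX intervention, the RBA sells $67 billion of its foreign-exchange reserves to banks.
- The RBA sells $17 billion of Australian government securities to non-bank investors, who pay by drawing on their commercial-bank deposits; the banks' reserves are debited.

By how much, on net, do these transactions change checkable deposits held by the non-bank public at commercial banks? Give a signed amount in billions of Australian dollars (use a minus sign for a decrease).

Currency withdrawal $87 billion: non-bank counterparties' bank balances fall → −$87B.
OMO purchase (from banks) $70 billion: the counterparty is a bank, so public deposits are unchanged → 0.
FX sale $67 billion: the counterparty is a bank, so public deposits are unchanged → 0.
Asset sale (to non-banks) $17 billion: non-bank counterparties' bank balances fall → −$17B.
Net: −87 + 0 + 0 − 17 = -$104 billion.

-$104 billion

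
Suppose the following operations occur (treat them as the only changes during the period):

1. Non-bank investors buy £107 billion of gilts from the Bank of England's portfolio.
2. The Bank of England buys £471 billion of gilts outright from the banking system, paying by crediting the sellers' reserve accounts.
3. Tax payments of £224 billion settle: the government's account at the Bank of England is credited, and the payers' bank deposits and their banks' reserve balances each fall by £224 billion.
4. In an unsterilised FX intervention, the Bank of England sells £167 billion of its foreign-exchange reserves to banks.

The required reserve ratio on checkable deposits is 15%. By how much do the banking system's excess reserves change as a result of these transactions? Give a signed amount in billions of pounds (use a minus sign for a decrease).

+£22.65 billion

Asset sale (to non-banks) £107 billion: reserves −£107B, deposits −£107B.
OMO purchase (from banks) £471 billion: reserves +£471B, deposits 0.
Government account inflow £224 billion: reserves −£224B, deposits −£224B.
FX sale £167 billion: reserves −£167B, deposits 0.
Totals: Δreserves = −£27B, Δdeposits = −£331B.
Δrequired reserves = 15% × −£331B = −£49.65B.
Δexcess reserves = Δreserves − Δrequired = −£27B − (−£49.65B) = +£22.65 billion.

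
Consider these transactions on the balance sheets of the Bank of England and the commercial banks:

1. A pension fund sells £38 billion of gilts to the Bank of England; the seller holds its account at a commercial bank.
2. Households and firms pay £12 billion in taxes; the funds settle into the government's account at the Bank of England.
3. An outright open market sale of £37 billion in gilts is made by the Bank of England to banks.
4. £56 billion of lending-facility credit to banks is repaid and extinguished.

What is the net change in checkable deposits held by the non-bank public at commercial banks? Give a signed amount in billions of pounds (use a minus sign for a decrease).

Bank of England balance sheet:
  Assets:      Securities +£1B, Loans to banks −£56B
  Liabilities: Bank reserves −£67B, Government deposits +£12B
Commercial banking system:
  Assets:      Reserves at CB −£67B, Securities +£37B
  Liabilities: Checkable deposits +£26B, Borrowings from CB −£56B
So the change in checkable deposits held by the non-bank public at commercial banks is +£26 billion.

+£26 billion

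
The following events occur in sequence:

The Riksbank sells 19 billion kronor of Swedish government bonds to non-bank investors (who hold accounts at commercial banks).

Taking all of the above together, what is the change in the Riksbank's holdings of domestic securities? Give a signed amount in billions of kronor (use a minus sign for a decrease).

Asset sale (to non-banks) 19 billion kronor: securities removed from the Riksbank's portfolio → −19B.

-19 billion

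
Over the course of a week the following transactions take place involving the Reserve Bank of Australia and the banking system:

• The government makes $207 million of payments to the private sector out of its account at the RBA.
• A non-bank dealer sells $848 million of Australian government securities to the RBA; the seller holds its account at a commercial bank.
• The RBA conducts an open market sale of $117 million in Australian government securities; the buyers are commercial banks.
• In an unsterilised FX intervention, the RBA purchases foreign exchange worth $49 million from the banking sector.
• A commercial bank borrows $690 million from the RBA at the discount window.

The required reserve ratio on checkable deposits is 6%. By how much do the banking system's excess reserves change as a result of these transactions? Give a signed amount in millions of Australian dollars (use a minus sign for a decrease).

+$1613.7 million

Government spending $207 million: reserves +$207M, deposits +$207M.
Asset purchase (from non-banks) $848 million: reserves +$848M, deposits +$848M.
OMO sale (to banks) $117 million: reserves −$117M, deposits 0.
FX purchase $49 million: reserves +$49M, deposits 0.
Discount-window loan $690 million: reserves +$690M, deposits 0.
Totals: Δreserves = +$1677M, Δdeposits = +$1055M.
Δrequired reserves = 6% × +$1055M = +$63.3M.
Δexcess reserves = Δreserves − Δrequired = +$1677M − (+$63.3M) = +$1613.7 million.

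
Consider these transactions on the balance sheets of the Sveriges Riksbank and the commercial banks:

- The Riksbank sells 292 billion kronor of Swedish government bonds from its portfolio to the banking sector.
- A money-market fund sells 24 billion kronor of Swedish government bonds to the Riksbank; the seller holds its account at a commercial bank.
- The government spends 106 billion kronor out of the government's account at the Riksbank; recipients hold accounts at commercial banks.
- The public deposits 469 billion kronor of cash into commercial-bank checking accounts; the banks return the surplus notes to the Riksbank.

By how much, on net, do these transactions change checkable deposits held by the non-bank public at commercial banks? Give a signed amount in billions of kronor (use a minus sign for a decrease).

OMO sale (to banks) 292 billion kronor: the counterparty is a bank, so public deposits are unchanged → 0.
Asset purchase (from non-banks) 24 billion kronor: non-bank counterparties' bank balances rise → +24B.
Government spending 106 billion kronor: non-bank counterparties' bank balances rise → +106B.
Currency deposit 469 billion kronor: non-bank counterparties' bank balances rise → +469B.
Net: 0 + 24 + 106 + 469 = +599 billion.

+599 billion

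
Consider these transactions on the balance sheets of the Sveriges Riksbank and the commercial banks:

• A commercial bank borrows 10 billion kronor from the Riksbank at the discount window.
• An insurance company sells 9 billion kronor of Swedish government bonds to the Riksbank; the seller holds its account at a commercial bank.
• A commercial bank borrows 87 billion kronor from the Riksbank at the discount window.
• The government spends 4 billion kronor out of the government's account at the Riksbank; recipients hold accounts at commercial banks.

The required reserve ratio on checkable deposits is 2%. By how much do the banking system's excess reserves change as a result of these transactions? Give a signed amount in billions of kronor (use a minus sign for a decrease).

+109.74 billion

Discount-window loan 10 billion kronor: reserves +10B, deposits 0.
Asset purchase (from non-banks) 9 billion kronor: reserves +9B, deposits +9B.
Discount-window loan 87 billion kronor: reserves +87B, deposits 0.
Government spending 4 billion kronor: reserves +4B, deposits +4B.
Totals: Δreserves = +110B, Δdeposits = +13B.
Δrequired reserves = 2% × +13B = +0.26B.
Δexcess reserves = Δreserves − Δrequired = +110B − (+0.26B) = +109.74 billion.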